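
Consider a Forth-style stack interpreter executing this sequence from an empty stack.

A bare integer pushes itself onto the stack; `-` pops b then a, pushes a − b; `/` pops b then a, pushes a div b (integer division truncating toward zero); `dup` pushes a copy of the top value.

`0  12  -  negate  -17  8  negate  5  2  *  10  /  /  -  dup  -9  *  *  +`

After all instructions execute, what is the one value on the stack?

0      -> 0
12     -> 0 12
-      -> -12
negate -> 12
-17    -> 12 -17
8      -> 12 -17 8
negate -> 12 -17 -8
5      -> 12 -17 -8 5
2      -> 12 -17 -8 5 2
*      -> 12 -17 -8 10
10     -> 12 -17 -8 10 10
/      -> 12 -17 -8 1
/      -> 12 -17 -8
-      -> 12 -9
dup    -> 12 -9 -9
-9     -> 12 -9 -9 -9
*      -> 12 -9 81
*      -> 12 -729
+      -> -717

-717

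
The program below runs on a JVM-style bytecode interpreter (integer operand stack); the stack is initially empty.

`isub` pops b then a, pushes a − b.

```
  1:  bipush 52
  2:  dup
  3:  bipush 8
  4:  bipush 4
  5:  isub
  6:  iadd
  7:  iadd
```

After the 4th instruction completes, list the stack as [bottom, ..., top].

[52, 52, 8, 4]

bipush 52 : 52
dup       : 52 52
bipush 8  : 52 52 8
bipush 4  : 52 52 8 4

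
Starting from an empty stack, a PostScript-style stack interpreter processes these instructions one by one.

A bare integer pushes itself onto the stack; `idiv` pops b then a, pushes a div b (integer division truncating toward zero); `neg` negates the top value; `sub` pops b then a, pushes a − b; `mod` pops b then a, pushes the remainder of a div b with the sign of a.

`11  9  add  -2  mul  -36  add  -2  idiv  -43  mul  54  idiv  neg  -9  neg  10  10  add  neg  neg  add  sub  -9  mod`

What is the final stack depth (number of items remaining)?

11   : 11
9    : 11 9
add  : 20
-2   : 20 -2
mul  : -40
-36  : -40 -36
add  : -76
-2   : -76 -2
idiv : 38
-43  : 38 -43
mul  : -1634
54   : -1634 54
idiv : -30
neg  : 30
-9   : 30 -9
neg  : 30 9
10   : 30 9 10
10   : 30 9 10 10
add  : 30 9 20
neg  : 30 9 -20
neg  : 30 9 20
add  : 30 29
sub  : 1
-9   : 1 -9
mod  : 1

1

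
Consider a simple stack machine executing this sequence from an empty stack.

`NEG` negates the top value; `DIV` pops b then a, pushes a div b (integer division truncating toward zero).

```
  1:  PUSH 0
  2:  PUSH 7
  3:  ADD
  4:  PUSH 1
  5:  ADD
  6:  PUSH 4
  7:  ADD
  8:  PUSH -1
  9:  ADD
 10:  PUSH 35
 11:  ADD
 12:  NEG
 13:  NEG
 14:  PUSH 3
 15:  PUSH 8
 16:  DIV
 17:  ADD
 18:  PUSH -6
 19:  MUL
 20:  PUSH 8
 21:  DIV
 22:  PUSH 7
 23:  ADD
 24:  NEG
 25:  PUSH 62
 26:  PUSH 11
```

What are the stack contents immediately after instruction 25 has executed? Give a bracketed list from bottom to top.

PUSH 0  -> [0]
PUSH 7  -> [0, 7]
ADD     -> [7]
PUSH 1  -> [7, 1]
ADD     -> [8]
PUSH 4  -> [8, 4]
ADD     -> [12]
PUSH -1 -> [12, -1]
ADD     -> [11]
PUSH 35 -> [11, 35]
ADD     -> [46]
NEG     -> [-46]
NEG     -> [46]
PUSH 3  -> [46, 3]
PUSH 8  -> [46, 3, 8]
DIV     -> [46, 0]
ADD     -> [46]
PUSH -6 -> [46, -6]
MUL     -> [-276]
PUSH 8  -> [-276, 8]
DIV     -> [-34]
PUSH 7  -> [-34, 7]
ADD     -> [-27]
NEG     -> [27]
PUSH 62 -> [27, 62]

[27, 62]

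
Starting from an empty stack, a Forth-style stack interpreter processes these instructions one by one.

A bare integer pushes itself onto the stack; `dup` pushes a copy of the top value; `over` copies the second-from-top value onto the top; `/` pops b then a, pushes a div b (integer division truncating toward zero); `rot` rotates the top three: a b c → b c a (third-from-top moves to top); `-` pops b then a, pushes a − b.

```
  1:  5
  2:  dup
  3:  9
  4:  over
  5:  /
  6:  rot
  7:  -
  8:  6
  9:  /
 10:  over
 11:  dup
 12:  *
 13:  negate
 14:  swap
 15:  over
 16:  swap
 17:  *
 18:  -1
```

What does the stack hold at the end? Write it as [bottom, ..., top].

[5, -25, 0, -1]

5      -> [5]
dup    -> [5, 5]
9      -> [5, 5, 9]
over   -> [5, 5, 9, 5]
/      -> [5, 5, 1]
rot    -> [5, 1, 5]
-      -> [5, -4]
6      -> [5, -4, 6]
/      -> [5, 0]
over   -> [5, 0, 5]
dup    -> [5, 0, 5, 5]
*      -> [5, 0, 25]
negate -> [5, 0, -25]
swap   -> [5, -25, 0]
over   -> [5, -25, 0, -25]
swap   -> [5, -25, -25, 0]
*      -> [5, -25, 0]
-1     -> [5, -25, 0, -1]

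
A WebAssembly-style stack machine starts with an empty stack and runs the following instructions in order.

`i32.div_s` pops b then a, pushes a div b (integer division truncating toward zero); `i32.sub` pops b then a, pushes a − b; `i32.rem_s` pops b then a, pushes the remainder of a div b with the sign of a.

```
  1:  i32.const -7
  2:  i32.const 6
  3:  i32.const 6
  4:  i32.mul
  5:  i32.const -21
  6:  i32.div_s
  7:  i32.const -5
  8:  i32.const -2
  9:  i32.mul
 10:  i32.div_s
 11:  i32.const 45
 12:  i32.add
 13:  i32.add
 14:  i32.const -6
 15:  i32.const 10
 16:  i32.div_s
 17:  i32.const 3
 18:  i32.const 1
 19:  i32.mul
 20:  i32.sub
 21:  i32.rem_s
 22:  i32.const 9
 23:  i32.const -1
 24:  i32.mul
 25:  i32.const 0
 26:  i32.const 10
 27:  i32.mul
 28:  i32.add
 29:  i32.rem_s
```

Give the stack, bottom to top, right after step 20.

[38, -3]

i32.const -7  : -7
i32.const 6   : -7 6
i32.const 6   : -7 6 6
i32.mul       : -7 36
i32.const -21 : -7 36 -21
i32.div_s     : -7 -1
i32.const -5  : -7 -1 -5
i32.const -2  : -7 -1 -5 -2
i32.mul       : -7 -1 10
i32.div_s     : -7 0
i32.const 45  : -7 0 45
i32.add       : -7 45
i32.add       : 38
i32.const -6  : 38 -6
i32.const 10  : 38 -6 10
i32.div_s     : 38 0
i32.const 3   : 38 0 3
i32.const 1   : 38 0 3 1
i32.mul       : 38 0 3
i32.sub       : 38 -3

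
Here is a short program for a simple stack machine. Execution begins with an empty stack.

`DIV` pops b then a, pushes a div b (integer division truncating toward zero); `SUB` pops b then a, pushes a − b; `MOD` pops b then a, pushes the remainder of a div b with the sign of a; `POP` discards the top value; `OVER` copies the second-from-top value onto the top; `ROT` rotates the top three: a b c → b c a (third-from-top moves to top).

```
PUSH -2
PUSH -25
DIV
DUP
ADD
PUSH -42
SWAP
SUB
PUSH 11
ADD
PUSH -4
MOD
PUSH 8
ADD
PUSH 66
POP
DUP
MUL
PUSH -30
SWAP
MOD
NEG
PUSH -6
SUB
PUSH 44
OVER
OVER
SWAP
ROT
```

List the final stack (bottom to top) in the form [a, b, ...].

PUSH -2  → [-2]
PUSH -25 → [-2, -25]
DIV      → [0]
DUP      → [0, 0]
ADD      → [0]
PUSH -42 → [0, -42]
SWAP     → [-42, 0]
SUB      → [-42]
PUSH 11  → [-42, 11]
ADD      → [-31]
PUSH -4  → [-31, -4]
MOD      → [-3]
PUSH 8   → [-3, 8]
ADD      → [5]
PUSH 66  → [5, 66]
POP      → [5]
DUP      → [5, 5]
MUL      → [25]
PUSH -30 → [25, -30]
SWAP     → [-30, 25]
MOD      → [-5]
NEG      → [5]
PUSH -6  → [5, -6]
SUB      → [11]
PUSH 44  → [11, 44]
OVER     → [11, 44, 11]
OVER     → [11, 44, 11, 44]
SWAP     → [11, 44, 44, 11]
ROT      → [11, 44, 11, 44]

[11, 44, 11, 44]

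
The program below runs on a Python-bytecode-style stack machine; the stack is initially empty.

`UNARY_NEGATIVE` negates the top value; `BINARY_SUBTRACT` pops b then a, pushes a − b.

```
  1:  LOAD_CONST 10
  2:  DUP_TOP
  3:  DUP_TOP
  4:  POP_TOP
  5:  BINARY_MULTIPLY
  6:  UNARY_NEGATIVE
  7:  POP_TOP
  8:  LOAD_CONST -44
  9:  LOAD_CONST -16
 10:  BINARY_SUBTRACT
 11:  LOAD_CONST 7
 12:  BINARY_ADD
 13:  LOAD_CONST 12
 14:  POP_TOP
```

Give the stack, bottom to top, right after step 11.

LOAD_CONST 10   → [10]
DUP_TOP         → [10, 10]
DUP_TOP         → [10, 10, 10]
POP_TOP         → [10, 10]
BINARY_MULTIPLY → [100]
UNARY_NEGATIVE  → [-100]
POP_TOP         → []
LOAD_CONST -44  → [-44]
LOAD_CONST -16  → [-44, -16]
BINARY_SUBTRACT → [-28]
LOAD_CONST 7    → [-28, 7]

[-28, 7]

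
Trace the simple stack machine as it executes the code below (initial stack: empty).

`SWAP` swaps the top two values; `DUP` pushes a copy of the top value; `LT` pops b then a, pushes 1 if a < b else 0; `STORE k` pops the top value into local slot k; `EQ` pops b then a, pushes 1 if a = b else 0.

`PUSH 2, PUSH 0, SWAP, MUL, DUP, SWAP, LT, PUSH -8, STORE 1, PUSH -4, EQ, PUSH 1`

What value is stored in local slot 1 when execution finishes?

PUSH 2  : 2
PUSH 0  : 2 0
SWAP    : 0 2
MUL     : 0
DUP     : 0 0
SWAP    : 0 0
LT      : 0
PUSH -8 : 0 -8
STORE 1 : 0
PUSH -4 : 0 -4
EQ      : 0
PUSH 1  : 0 1

-8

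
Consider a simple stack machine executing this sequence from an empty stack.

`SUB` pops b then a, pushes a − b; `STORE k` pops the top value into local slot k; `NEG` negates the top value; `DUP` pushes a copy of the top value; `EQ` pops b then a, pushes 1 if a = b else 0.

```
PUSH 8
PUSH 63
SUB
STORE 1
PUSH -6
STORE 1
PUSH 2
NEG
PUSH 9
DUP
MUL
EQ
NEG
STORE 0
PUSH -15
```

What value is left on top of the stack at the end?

-15

PUSH 8   → [8]
PUSH 63  → [8, 63]
SUB      → [-55]
STORE 1  → []
PUSH -6  → [-6]
STORE 1  → []
PUSH 2   → [2]
NEG      → [-2]
PUSH 9   → [-2, 9]
DUP      → [-2, 9, 9]
MUL      → [-2, 81]
EQ       → [0]
NEG      → [0]
STORE 0  → []
PUSH -15 → [-15]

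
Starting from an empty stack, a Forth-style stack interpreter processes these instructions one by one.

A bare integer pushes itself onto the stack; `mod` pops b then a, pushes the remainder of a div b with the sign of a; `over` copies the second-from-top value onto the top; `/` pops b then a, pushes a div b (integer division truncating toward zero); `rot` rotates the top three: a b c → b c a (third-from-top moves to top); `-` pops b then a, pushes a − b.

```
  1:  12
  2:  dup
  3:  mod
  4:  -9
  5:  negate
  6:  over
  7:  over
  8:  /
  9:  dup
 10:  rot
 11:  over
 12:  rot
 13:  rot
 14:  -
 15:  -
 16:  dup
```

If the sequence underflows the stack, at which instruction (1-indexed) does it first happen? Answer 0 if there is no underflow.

0

12     → 12
dup    → 12 12
mod    → 0
-9     → 0 -9
negate → 0 9
over   → 0 9 0
over   → 0 9 0 9
/      → 0 9 0
dup    → 0 9 0 0
rot    → 0 0 0 9
over   → 0 0 0 9 0
rot    → 0 0 9 0 0
rot    → 0 0 0 0 9
-      → 0 0 0 -9
-      → 0 0 9
dup    → 0 0 9 9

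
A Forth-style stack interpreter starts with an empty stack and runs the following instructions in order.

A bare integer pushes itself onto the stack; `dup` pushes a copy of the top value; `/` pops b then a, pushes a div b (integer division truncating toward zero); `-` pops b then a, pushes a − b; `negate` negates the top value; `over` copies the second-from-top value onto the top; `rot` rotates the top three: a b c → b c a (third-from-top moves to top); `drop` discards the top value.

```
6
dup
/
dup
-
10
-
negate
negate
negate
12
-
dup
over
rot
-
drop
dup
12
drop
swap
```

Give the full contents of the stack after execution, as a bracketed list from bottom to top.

6       [6]
dup     [6, 6]
/       [1]
dup     [1, 1]
-       [0]
10      [0, 10]
-       [-10]
negate  [10]
negate  [-10]
negate  [10]
12      [10, 12]
-       [-2]
dup     [-2, -2]
over    [-2, -2, -2]
rot     [-2, -2, -2]
-       [-2, 0]
drop    [-2]
dup     [-2, -2]
12      [-2, -2, 12]
drop    [-2, -2]
swap    [-2, -2]

[-2, -2]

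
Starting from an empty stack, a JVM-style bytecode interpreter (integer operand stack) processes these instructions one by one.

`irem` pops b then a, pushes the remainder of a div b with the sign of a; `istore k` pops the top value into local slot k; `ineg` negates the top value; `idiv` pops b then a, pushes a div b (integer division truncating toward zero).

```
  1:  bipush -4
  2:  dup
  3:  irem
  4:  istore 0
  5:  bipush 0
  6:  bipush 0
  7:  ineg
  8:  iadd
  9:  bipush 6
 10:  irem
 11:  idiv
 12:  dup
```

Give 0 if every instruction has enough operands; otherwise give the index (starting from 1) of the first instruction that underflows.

bipush -4 : -4
dup       : -4 -4
irem      : 0
istore 0  : (empty)
bipush 0  : 0
bipush 0  : 0 0
ineg      : 0 0
iadd      : 0
bipush 6  : 0 6
irem      : 0
idiv  — needs 2 operands, stack has 1 → underflow

11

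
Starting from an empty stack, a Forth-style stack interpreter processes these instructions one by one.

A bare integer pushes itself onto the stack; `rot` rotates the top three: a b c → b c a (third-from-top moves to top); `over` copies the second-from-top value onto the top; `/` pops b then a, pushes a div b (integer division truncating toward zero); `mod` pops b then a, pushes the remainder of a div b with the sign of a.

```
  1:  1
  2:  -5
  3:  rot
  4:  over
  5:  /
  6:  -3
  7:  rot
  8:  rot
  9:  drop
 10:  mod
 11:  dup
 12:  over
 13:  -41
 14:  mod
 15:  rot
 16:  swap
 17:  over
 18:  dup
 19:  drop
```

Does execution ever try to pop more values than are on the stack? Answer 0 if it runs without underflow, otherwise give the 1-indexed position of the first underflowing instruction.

3

1  : 1
-5 : 1 -5
rot  — needs 3 operands, stack has 2 → underflow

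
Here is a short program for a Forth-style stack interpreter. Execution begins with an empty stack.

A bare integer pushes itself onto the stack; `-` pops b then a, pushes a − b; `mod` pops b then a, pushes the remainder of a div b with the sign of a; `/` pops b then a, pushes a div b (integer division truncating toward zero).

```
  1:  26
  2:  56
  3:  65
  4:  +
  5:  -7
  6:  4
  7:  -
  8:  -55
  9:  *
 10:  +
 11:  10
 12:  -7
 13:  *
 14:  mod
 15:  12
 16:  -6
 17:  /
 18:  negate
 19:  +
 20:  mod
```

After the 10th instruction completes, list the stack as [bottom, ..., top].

26  : [26]
56  : [26, 56]
65  : [26, 56, 65]
+   : [26, 121]
-7  : [26, 121, -7]
4   : [26, 121, -7, 4]
-   : [26, 121, -11]
-55 : [26, 121, -11, -55]
*   : [26, 121, 605]
+   : [26, 726]

[26, 726]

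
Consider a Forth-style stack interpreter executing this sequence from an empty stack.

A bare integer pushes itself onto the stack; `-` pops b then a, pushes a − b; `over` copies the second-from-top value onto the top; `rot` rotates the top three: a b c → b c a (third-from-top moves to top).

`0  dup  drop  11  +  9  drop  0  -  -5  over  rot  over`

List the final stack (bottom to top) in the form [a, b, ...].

[-5, 11, 11, 11]

0     0
dup   0 0
drop  0
11    0 11
+     11
9     11 9
drop  11
0     11 0
-     11
-5    11 -5
over  11 -5 11
rot   -5 11 11
over  -5 11 11 11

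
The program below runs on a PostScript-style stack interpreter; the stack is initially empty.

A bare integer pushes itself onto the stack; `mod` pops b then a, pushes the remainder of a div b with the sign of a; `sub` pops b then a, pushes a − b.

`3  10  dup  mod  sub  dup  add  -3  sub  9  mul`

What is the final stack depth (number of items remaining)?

1

3   -> 3
10  -> 3 10
dup -> 3 10 10
mod -> 3 0
sub -> 3
dup -> 3 3
add -> 6
-3  -> 6 -3
sub -> 9
9   -> 9 9
mul -> 81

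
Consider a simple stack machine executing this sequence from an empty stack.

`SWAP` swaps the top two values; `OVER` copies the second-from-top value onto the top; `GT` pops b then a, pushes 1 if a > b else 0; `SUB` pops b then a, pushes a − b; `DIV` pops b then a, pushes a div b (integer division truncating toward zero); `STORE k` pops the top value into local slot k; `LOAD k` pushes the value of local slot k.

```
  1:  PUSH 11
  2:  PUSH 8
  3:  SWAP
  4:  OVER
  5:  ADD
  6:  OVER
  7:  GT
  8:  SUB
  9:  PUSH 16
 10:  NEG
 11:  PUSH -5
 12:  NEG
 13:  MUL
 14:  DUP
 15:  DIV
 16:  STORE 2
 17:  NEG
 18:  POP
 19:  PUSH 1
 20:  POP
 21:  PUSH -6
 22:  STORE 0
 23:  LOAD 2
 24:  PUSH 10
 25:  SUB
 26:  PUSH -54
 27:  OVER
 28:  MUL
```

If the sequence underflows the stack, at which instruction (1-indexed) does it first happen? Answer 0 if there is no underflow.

PUSH 11   11
PUSH 8    11 8
SWAP      8 11
OVER      8 11 8
ADD       8 19
OVER      8 19 8
GT        8 1
SUB       7
PUSH 16   7 16
NEG       7 -16
PUSH -5   7 -16 -5
NEG       7 -16 5
MUL       7 -80
DUP       7 -80 -80
DIV       7 1
STORE 2   7
NEG       -7
POP       (empty)
PUSH 1    1
POP       (empty)
PUSH -6   -6
STORE 0   (empty)
LOAD 2    1
PUSH 10   1 10
SUB       -9
PUSH -54  -9 -54
OVER      -9 -54 -9
MUL       -9 486

0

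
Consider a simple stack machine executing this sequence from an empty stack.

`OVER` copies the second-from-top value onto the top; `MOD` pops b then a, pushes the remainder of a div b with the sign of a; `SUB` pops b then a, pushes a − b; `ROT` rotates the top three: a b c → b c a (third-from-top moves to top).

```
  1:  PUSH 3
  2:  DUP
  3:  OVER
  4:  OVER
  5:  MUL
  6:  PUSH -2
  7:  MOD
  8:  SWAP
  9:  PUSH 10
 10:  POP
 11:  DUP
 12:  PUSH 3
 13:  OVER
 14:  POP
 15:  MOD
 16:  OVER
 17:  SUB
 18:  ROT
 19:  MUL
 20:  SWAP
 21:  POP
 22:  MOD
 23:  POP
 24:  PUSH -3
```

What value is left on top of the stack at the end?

-3

PUSH 3   3
DUP      3 3
OVER     3 3 3
OVER     3 3 3 3
MUL      3 3 9
PUSH -2  3 3 9 -2
MOD      3 3 1
SWAP     3 1 3
PUSH 10  3 1 3 10
POP      3 1 3
DUP      3 1 3 3
PUSH 3   3 1 3 3 3
OVER     3 1 3 3 3 3
POP      3 1 3 3 3
MOD      3 1 3 0
OVER     3 1 3 0 3
SUB      3 1 3 -3
ROT      3 3 -3 1
MUL      3 3 -3
SWAP     3 -3 3
POP      3 -3
MOD      0
POP      (empty)
PUSH -3  -3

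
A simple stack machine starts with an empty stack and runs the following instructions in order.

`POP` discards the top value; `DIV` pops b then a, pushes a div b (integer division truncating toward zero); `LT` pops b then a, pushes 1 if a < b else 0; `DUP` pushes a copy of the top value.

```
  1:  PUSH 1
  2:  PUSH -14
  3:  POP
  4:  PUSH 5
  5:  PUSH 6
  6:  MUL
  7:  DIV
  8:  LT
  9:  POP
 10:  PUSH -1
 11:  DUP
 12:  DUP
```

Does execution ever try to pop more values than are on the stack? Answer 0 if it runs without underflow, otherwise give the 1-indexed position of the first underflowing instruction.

PUSH 1    [1]
PUSH -14  [1, -14]
POP       [1]
PUSH 5    [1, 5]
PUSH 6    [1, 5, 6]
MUL       [1, 30]
DIV       [0]
LT  — needs 2 operands, stack has 1 → underflow

8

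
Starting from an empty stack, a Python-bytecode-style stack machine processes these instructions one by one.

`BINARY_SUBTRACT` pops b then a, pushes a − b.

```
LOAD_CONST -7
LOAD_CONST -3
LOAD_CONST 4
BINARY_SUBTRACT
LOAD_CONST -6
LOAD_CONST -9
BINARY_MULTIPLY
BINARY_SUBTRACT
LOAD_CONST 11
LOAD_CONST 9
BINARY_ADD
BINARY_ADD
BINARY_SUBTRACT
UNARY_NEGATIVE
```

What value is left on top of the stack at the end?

-34

LOAD_CONST -7   -> -7
LOAD_CONST -3   -> -7 -3
LOAD_CONST 4    -> -7 -3 4
BINARY_SUBTRACT -> -7 -7
LOAD_CONST -6   -> -7 -7 -6
LOAD_CONST -9   -> -7 -7 -6 -9
BINARY_MULTIPLY -> -7 -7 54
BINARY_SUBTRACT -> -7 -61
LOAD_CONST 11   -> -7 -61 11
LOAD_CONST 9    -> -7 -61 11 9
BINARY_ADD      -> -7 -61 20
BINARY_ADD      -> -7 -41
BINARY_SUBTRACT -> 34
UNARY_NEGATIVE  -> -34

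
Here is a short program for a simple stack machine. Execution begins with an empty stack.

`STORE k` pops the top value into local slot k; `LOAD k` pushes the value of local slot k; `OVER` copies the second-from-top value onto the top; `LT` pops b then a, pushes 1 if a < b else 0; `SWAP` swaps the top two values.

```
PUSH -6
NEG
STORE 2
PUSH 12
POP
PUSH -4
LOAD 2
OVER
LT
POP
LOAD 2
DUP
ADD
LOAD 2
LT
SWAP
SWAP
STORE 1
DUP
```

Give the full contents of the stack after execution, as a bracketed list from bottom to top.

[-4, -4]

PUSH -6 : -6
NEG     : 6
STORE 2 : (empty)
PUSH 12 : 12
POP     : (empty)
PUSH -4 : -4
LOAD 2  : -4 6
OVER    : -4 6 -4
LT      : -4 0
POP     : -4
LOAD 2  : -4 6
DUP     : -4 6 6
ADD     : -4 12
LOAD 2  : -4 12 6
LT      : -4 0
SWAP    : 0 -4
SWAP    : -4 0
STORE 1 : -4
DUP     : -4 -4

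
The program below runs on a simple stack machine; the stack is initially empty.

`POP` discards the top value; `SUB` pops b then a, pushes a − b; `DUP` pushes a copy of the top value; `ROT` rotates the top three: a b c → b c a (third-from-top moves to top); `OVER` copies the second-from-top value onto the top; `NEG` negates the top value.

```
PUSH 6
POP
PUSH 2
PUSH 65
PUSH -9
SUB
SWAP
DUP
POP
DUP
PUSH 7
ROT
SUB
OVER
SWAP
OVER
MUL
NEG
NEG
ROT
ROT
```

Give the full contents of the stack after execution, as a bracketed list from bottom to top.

[74, 10, 2, 2]

PUSH 6  → 6
POP     → (empty)
PUSH 2  → 2
PUSH 65 → 2 65
PUSH -9 → 2 65 -9
SUB     → 2 74
SWAP    → 74 2
DUP     → 74 2 2
POP     → 74 2
DUP     → 74 2 2
PUSH 7  → 74 2 2 7
ROT     → 74 2 7 2
SUB     → 74 2 5
OVER    → 74 2 5 2
SWAP    → 74 2 2 5
OVER    → 74 2 2 5 2
MUL     → 74 2 2 10
NEG     → 74 2 2 -10
NEG     → 74 2 2 10
ROT     → 74 2 10 2
ROT     → 74 10 2 2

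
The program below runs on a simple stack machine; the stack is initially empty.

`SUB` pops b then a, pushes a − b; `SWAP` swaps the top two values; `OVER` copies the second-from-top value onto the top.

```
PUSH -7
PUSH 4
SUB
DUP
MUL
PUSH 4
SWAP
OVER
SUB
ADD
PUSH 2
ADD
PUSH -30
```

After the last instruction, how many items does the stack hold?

2

PUSH -7  : -7
PUSH 4   : -7 4
SUB      : -11
DUP      : -11 -11
MUL      : 121
PUSH 4   : 121 4
SWAP     : 4 121
OVER     : 4 121 4
SUB      : 4 117
ADD      : 121
PUSH 2   : 121 2
ADD      : 123
PUSH -30 : 123 -30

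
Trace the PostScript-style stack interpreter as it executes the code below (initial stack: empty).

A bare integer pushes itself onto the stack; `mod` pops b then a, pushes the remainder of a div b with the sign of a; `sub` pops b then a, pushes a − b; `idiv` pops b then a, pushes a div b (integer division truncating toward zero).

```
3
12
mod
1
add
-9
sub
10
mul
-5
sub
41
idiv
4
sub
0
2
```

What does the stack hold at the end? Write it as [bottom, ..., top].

[-1, 0, 2]

3     3
12    3 12
mod   3
1     3 1
add   4
-9    4 -9
sub   13
10    13 10
mul   130
-5    130 -5
sub   135
41    135 41
idiv  3
4     3 4
sub   -1
0     -1 0
2     -1 0 2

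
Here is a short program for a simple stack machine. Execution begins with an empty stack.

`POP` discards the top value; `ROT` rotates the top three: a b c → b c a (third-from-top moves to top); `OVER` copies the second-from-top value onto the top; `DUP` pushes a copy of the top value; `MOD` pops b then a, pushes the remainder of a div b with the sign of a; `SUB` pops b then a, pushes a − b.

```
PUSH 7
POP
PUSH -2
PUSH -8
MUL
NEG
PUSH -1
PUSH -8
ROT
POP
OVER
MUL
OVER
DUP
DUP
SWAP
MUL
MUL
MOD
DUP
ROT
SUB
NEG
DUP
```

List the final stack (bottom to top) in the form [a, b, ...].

[0, -1, -1]

PUSH 7   [7]
POP      []
PUSH -2  [-2]
PUSH -8  [-2, -8]
MUL      [16]
NEG      [-16]
PUSH -1  [-16, -1]
PUSH -8  [-16, -1, -8]
ROT      [-1, -8, -16]
POP      [-1, -8]
OVER     [-1, -8, -1]
MUL      [-1, 8]
OVER     [-1, 8, -1]
DUP      [-1, 8, -1, -1]
DUP      [-1, 8, -1, -1, -1]
SWAP     [-1, 8, -1, -1, -1]
MUL      [-1, 8, -1, 1]
MUL      [-1, 8, -1]
MOD      [-1, 0]
DUP      [-1, 0, 0]
ROT      [0, 0, -1]
SUB      [0, 1]
NEG      [0, -1]
DUP      [0, -1, -1]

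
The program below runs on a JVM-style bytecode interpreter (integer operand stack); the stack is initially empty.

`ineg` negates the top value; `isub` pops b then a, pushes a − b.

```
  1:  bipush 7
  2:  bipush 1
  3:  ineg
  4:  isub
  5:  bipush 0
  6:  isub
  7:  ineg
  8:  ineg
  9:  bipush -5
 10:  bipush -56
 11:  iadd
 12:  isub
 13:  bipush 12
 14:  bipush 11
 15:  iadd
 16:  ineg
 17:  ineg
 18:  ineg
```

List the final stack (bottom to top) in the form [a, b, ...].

[69, -23]

bipush 7   -> [7]
bipush 1   -> [7, 1]
ineg       -> [7, -1]
isub       -> [8]
bipush 0   -> [8, 0]
isub       -> [8]
ineg       -> [-8]
ineg       -> [8]
bipush -5  -> [8, -5]
bipush -56 -> [8, -5, -56]
iadd       -> [8, -61]
isub       -> [69]
bipush 12  -> [69, 12]
bipush 11  -> [69, 12, 11]
iadd       -> [69, 23]
ineg       -> [69, -23]
ineg       -> [69, 23]
ineg       -> [69, -23]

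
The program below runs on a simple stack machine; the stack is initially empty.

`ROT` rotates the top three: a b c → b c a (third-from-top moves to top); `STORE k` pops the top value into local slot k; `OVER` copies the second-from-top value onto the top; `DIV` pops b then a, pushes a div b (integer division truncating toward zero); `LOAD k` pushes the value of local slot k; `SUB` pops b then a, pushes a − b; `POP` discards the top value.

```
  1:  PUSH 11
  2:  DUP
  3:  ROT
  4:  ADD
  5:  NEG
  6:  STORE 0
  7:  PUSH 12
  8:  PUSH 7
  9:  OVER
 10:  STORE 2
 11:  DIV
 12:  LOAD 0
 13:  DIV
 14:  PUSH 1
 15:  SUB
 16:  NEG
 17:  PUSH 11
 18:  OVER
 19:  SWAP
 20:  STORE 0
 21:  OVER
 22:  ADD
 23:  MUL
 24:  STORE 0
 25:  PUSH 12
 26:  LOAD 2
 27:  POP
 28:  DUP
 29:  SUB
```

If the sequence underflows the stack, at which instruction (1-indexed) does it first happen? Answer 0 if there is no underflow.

3

PUSH 11 : [11]
DUP     : [11, 11]
ROT  — needs 3 operands, stack has 2 → underflow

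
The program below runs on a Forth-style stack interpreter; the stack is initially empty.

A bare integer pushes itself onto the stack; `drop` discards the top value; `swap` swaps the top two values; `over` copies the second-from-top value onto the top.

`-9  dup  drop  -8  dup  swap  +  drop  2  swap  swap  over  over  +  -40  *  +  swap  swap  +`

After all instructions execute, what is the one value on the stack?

273

-9   → [-9]
dup  → [-9, -9]
drop → [-9]
-8   → [-9, -8]
dup  → [-9, -8, -8]
swap → [-9, -8, -8]
+    → [-9, -16]
drop → [-9]
2    → [-9, 2]
swap → [2, -9]
swap → [-9, 2]
over → [-9, 2, -9]
over → [-9, 2, -9, 2]
+    → [-9, 2, -7]
-40  → [-9, 2, -7, -40]
*    → [-9, 2, 280]
+    → [-9, 282]
swap → [282, -9]
swap → [-9, 282]
+    → [273]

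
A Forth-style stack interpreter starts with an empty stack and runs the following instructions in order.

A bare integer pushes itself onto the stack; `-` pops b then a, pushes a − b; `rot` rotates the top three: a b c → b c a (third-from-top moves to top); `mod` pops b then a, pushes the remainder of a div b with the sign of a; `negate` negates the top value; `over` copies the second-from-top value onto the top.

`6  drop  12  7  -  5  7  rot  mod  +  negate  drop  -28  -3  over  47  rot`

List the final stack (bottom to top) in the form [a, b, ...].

[-28, -28, 47, -3]

6      -> 6
drop   -> (empty)
12     -> 12
7      -> 12 7
-      -> 5
5      -> 5 5
7      -> 5 5 7
rot    -> 5 7 5
mod    -> 5 2
+      -> 7
negate -> -7
drop   -> (empty)
-28    -> -28
-3     -> -28 -3
over   -> -28 -3 -28
47     -> -28 -3 -28 47
rot    -> -28 -28 47 -3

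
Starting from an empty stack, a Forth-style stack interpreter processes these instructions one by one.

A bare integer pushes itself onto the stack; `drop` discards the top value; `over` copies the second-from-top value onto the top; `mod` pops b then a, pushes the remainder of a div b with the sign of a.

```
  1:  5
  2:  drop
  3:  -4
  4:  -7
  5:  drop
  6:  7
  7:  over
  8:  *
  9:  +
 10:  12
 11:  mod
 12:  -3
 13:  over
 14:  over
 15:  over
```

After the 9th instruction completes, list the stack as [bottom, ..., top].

5    -> [5]
drop -> []
-4   -> [-4]
-7   -> [-4, -7]
drop -> [-4]
7    -> [-4, 7]
over -> [-4, 7, -4]
*    -> [-4, -28]
+    -> [-32]

[-32]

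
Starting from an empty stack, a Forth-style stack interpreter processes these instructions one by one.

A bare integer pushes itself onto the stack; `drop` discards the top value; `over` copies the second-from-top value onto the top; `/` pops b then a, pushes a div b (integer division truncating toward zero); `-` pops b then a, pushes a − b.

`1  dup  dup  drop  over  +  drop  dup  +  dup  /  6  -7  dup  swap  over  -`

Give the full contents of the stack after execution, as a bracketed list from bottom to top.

1    : 1
dup  : 1 1
dup  : 1 1 1
drop : 1 1
over : 1 1 1
+    : 1 2
drop : 1
dup  : 1 1
+    : 2
dup  : 2 2
/    : 1
6    : 1 6
-7   : 1 6 -7
dup  : 1 6 -7 -7
swap : 1 6 -7 -7
over : 1 6 -7 -7 -7
-    : 1 6 -7 0

[1, 6, -7, 0]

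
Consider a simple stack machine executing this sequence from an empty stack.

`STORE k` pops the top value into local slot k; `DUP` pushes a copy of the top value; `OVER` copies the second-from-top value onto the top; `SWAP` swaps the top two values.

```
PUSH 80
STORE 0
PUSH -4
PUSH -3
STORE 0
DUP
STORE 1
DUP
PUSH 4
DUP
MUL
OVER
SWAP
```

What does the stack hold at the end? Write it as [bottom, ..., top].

[-4, -4, -4, 16]

PUSH 80 : [80]
STORE 0 : []
PUSH -4 : [-4]
PUSH -3 : [-4, -3]
STORE 0 : [-4]
DUP     : [-4, -4]
STORE 1 : [-4]
DUP     : [-4, -4]
PUSH 4  : [-4, -4, 4]
DUP     : [-4, -4, 4, 4]
MUL     : [-4, -4, 16]
OVER    : [-4, -4, 16, -4]
SWAP    : [-4, -4, -4, 16]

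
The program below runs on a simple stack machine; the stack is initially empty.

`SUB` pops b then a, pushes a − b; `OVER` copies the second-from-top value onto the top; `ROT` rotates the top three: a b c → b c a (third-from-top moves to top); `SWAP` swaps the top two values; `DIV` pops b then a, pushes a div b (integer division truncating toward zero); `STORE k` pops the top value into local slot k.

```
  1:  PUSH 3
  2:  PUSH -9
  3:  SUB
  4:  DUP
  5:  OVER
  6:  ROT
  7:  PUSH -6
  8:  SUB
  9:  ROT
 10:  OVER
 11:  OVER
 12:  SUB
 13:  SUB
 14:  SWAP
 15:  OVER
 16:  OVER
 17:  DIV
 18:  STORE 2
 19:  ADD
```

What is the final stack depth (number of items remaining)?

2

PUSH 3   3
PUSH -9  3 -9
SUB      12
DUP      12 12
OVER     12 12 12
ROT      12 12 12
PUSH -6  12 12 12 -6
SUB      12 12 18
ROT      12 18 12
OVER     12 18 12 18
OVER     12 18 12 18 12
SUB      12 18 12 6
SUB      12 18 6
SWAP     12 6 18
OVER     12 6 18 6
OVER     12 6 18 6 18
DIV      12 6 18 0
STORE 2  12 6 18
ADD      12 24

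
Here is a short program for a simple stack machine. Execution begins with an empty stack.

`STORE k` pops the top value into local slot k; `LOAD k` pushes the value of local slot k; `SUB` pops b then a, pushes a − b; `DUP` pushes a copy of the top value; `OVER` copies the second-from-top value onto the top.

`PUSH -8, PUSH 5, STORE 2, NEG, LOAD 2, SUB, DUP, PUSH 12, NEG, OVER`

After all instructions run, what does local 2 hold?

5

PUSH -8  -8
PUSH 5   -8 5
STORE 2  -8
NEG      8
LOAD 2   8 5
SUB      3
DUP      3 3
PUSH 12  3 3 12
NEG      3 3 -12
OVER     3 3 -12 3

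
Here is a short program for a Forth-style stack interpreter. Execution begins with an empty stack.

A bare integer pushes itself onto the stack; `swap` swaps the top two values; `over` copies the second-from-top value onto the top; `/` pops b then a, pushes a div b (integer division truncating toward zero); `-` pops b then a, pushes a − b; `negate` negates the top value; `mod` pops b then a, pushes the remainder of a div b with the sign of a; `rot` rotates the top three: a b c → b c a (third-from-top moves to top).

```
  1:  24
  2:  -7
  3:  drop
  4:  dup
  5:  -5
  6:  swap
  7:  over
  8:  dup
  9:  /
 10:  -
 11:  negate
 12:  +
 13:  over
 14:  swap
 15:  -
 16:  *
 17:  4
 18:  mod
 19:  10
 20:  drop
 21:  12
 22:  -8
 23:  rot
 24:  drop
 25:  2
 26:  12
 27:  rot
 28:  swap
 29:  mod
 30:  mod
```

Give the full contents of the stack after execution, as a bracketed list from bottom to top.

[12, 2]

24     : 24
-7     : 24 -7
drop   : 24
dup    : 24 24
-5     : 24 24 -5
swap   : 24 -5 24
over   : 24 -5 24 -5
dup    : 24 -5 24 -5 -5
/      : 24 -5 24 1
-      : 24 -5 23
negate : 24 -5 -23
+      : 24 -28
over   : 24 -28 24
swap   : 24 24 -28
-      : 24 52
*      : 1248
4      : 1248 4
mod    : 0
10     : 0 10
drop   : 0
12     : 0 12
-8     : 0 12 -8
rot    : 12 -8 0
drop   : 12 -8
2      : 12 -8 2
12     : 12 -8 2 12
rot    : 12 2 12 -8
swap   : 12 2 -8 12
mod    : 12 2 -8
mod    : 12 2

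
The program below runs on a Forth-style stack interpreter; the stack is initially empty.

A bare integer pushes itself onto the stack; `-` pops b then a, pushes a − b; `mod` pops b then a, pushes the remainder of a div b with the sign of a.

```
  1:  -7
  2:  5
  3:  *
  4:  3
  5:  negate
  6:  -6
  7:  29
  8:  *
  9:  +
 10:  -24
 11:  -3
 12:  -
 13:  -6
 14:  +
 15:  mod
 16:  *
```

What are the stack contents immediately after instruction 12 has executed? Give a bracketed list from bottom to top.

[-35, -177, -21]

-7      [-7]
5       [-7, 5]
*       [-35]
3       [-35, 3]
negate  [-35, -3]
-6      [-35, -3, -6]
29      [-35, -3, -6, 29]
*       [-35, -3, -174]
+       [-35, -177]
-24     [-35, -177, -24]
-3      [-35, -177, -24, -3]
-       [-35, -177, -21]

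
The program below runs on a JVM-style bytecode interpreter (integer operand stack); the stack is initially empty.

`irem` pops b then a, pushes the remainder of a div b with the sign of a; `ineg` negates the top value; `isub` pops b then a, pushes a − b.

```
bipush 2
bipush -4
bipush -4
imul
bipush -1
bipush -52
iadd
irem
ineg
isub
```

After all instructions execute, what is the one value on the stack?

bipush 2   : [2]
bipush -4  : [2, -4]
bipush -4  : [2, -4, -4]
imul       : [2, 16]
bipush -1  : [2, 16, -1]
bipush -52 : [2, 16, -1, -52]
iadd       : [2, 16, -53]
irem       : [2, 16]
ineg       : [2, -16]
isub       : [18]

18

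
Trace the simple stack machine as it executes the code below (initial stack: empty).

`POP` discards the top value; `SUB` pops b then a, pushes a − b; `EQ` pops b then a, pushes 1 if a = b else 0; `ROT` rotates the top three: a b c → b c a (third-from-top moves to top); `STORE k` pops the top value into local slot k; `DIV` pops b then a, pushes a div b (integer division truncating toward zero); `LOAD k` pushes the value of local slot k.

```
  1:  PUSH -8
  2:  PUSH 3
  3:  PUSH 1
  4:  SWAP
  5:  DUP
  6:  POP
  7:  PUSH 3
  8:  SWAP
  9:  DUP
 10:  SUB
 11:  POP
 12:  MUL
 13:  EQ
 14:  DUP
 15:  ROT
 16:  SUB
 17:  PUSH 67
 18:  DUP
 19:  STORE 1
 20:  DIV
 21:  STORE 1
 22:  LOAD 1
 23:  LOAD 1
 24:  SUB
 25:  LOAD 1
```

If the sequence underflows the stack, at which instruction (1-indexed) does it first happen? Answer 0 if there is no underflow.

15

PUSH -8  -8
PUSH 3   -8 3
PUSH 1   -8 3 1
SWAP     -8 1 3
DUP      -8 1 3 3
POP      -8 1 3
PUSH 3   -8 1 3 3
SWAP     -8 1 3 3
DUP      -8 1 3 3 3
SUB      -8 1 3 0
POP      -8 1 3
MUL      -8 3
EQ       0
DUP      0 0
ROT  — needs 3 operands, stack has 2 → underflow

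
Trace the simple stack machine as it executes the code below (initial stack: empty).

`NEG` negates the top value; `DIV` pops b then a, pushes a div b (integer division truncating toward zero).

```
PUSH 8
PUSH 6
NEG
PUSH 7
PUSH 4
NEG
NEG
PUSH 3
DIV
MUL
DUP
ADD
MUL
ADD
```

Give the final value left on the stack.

-76

PUSH 8 -> 8
PUSH 6 -> 8 6
NEG    -> 8 -6
PUSH 7 -> 8 -6 7
PUSH 4 -> 8 -6 7 4
NEG    -> 8 -6 7 -4
NEG    -> 8 -6 7 4
PUSH 3 -> 8 -6 7 4 3
DIV    -> 8 -6 7 1
MUL    -> 8 -6 7
DUP    -> 8 -6 7 7
ADD    -> 8 -6 14
MUL    -> 8 -84
ADD    -> -76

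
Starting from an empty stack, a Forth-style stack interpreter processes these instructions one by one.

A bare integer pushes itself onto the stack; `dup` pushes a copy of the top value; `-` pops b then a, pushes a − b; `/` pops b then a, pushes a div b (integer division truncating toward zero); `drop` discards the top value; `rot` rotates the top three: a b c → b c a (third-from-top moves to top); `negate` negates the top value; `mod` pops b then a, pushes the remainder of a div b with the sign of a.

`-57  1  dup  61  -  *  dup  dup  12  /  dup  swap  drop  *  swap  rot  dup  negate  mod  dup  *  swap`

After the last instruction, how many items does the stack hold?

3

-57    : [-57]
1      : [-57, 1]
dup    : [-57, 1, 1]
61     : [-57, 1, 1, 61]
-      : [-57, 1, -60]
*      : [-57, -60]
dup    : [-57, -60, -60]
dup    : [-57, -60, -60, -60]
12     : [-57, -60, -60, -60, 12]
/      : [-57, -60, -60, -5]
dup    : [-57, -60, -60, -5, -5]
swap   : [-57, -60, -60, -5, -5]
drop   : [-57, -60, -60, -5]
*      : [-57, -60, 300]
swap   : [-57, 300, -60]
rot    : [300, -60, -57]
dup    : [300, -60, -57, -57]
negate : [300, -60, -57, 57]
mod    : [300, -60, 0]
dup    : [300, -60, 0, 0]
*      : [300, -60, 0]
swap   : [300, 0, -60]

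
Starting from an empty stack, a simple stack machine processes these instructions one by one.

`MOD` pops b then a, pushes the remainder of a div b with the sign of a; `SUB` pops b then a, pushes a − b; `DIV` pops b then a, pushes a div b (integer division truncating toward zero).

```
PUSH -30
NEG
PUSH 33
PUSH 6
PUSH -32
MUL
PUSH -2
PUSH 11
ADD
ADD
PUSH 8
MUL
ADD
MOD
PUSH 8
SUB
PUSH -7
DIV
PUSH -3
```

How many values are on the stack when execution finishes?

PUSH -30  [-30]
NEG       [30]
PUSH 33   [30, 33]
PUSH 6    [30, 33, 6]
PUSH -32  [30, 33, 6, -32]
MUL       [30, 33, -192]
PUSH -2   [30, 33, -192, -2]
PUSH 11   [30, 33, -192, -2, 11]
ADD       [30, 33, -192, 9]
ADD       [30, 33, -183]
PUSH 8    [30, 33, -183, 8]
MUL       [30, 33, -1464]
ADD       [30, -1431]
MOD       [30]
PUSH 8    [30, 8]
SUB       [22]
PUSH -7   [22, -7]
DIV       [-3]
PUSH -3   [-3, -3]

2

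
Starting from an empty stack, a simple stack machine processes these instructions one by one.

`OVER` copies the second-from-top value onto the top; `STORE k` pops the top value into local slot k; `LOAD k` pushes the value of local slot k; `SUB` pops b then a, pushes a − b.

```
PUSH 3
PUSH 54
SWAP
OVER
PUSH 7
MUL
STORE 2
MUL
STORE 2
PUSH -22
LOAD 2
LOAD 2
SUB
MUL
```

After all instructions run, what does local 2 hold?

162

PUSH 3   : 3
PUSH 54  : 3 54
SWAP     : 54 3
OVER     : 54 3 54
PUSH 7   : 54 3 54 7
MUL      : 54 3 378
STORE 2  : 54 3
MUL      : 162
STORE 2  : (empty)
PUSH -22 : -22
LOAD 2   : -22 162
LOAD 2   : -22 162 162
SUB      : -22 0
MUL      : 0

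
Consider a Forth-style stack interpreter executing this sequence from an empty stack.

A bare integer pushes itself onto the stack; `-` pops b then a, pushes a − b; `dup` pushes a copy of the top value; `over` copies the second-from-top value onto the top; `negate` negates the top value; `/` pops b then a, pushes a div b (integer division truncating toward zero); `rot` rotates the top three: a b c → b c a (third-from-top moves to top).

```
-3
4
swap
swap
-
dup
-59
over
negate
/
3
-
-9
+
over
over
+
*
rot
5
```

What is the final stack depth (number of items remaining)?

-3     → [-3]
4      → [-3, 4]
swap   → [4, -3]
swap   → [-3, 4]
-      → [-7]
dup    → [-7, -7]
-59    → [-7, -7, -59]
over   → [-7, -7, -59, -7]
negate → [-7, -7, -59, 7]
/      → [-7, -7, -8]
3      → [-7, -7, -8, 3]
-      → [-7, -7, -11]
-9     → [-7, -7, -11, -9]
+      → [-7, -7, -20]
over   → [-7, -7, -20, -7]
over   → [-7, -7, -20, -7, -20]
+      → [-7, -7, -20, -27]
*      → [-7, -7, 540]
rot    → [-7, 540, -7]
5      → [-7, 540, -7, 5]

4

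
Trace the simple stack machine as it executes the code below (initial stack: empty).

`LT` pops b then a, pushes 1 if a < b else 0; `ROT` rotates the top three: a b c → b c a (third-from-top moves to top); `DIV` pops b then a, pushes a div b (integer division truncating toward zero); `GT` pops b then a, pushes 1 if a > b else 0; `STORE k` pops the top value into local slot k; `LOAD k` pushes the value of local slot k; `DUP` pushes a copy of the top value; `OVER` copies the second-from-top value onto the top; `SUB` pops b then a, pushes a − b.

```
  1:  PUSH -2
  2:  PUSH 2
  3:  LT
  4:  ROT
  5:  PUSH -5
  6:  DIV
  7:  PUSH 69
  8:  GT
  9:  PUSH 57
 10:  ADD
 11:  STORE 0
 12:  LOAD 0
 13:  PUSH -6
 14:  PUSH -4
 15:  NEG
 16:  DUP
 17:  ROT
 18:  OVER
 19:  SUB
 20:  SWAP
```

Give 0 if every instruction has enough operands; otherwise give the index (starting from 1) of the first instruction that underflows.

4

PUSH -2 -> [-2]
PUSH 2  -> [-2, 2]
LT      -> [1]
ROT  — needs 3 operands, stack has 1 → underflow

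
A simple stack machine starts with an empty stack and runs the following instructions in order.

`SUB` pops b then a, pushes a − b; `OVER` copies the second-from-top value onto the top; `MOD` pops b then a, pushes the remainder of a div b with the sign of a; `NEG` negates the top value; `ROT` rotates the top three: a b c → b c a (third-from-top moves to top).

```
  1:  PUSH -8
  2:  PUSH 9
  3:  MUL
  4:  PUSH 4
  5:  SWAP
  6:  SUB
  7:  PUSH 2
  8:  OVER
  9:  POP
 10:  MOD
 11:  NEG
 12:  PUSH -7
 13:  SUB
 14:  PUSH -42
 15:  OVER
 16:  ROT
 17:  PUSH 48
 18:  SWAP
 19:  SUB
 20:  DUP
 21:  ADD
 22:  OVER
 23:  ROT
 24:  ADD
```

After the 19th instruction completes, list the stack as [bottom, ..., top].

[-42, 7, 41]

PUSH -8   -8
PUSH 9    -8 9
MUL       -72
PUSH 4    -72 4
SWAP      4 -72
SUB       76
PUSH 2    76 2
OVER      76 2 76
POP       76 2
MOD       0
NEG       0
PUSH -7   0 -7
SUB       7
PUSH -42  7 -42
OVER      7 -42 7
ROT       -42 7 7
PUSH 48   -42 7 7 48
SWAP      -42 7 48 7
SUB       -42 7 41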